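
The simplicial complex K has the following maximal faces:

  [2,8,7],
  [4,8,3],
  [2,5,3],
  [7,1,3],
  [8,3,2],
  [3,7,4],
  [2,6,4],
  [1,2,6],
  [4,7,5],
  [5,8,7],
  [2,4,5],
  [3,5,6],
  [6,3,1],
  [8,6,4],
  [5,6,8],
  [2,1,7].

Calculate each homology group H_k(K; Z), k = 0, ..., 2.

H_0 ≅ Z,  H_1 ≅ Z^2,  H_2 ≅ Z.

K has 8 vertices, 24 edges, 16 triangles.
rank ∂_0 = 0, rank ∂_1 = 7 ⇒ b_0 = 8 − 0 − 7 = 1; all invariant factors of ∂_1 are 1 so no torsion. So H_0 ≅ Z.
rank ∂_1 = 7, rank ∂_2 = 15 ⇒ b_1 = 24 − 7 − 15 = 2; all invariant factors of ∂_2 are 1 so no torsion. So H_1 ≅ Z^2.
rank ∂_2 = 15, rank ∂_3 = 0 ⇒ b_2 = 16 − 15 − 0 = 1. So H_2 ≅ Z.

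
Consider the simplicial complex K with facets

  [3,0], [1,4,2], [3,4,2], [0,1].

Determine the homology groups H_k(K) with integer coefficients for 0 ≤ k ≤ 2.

H_0 ≅ Z,  H_1 ≅ Z,  H_2 = 0.

We work with the vertex ordering 0 < 1 < 2 < 3 < 4. The simplices of K, each written with vertices in increasing order, are:

  0-simplices (5): [0], [1], [2], [3], [4]
  1-simplices (7): [0,1], [0,3], [1,2], [1,4], [2,3], [2,4], [3,4]
  2-simplices (2): [1,2,4], [2,3,4]

giving chain groups C_0 ≅ Z^5, C_1 ≅ Z^7, C_2 ≅ Z^2.

The boundary map ∂_1: C_1 → C_0 sends each edge [p,q] (with p < q) to q − p. For instance
  ∂[0,1] = [1] − [0].
As a 5×7 matrix over Z this has rank 4, with invariant factors (1,1,1,1).

Boundary ∂_2: C_2 → C_1 sends each 2-simplex [p,q,r] to [q,r] − [p,r] + [p,q]. For instance
  ∂[1,2,4] = [2,4] − [1,4] + [1,2],
  ∂[2,3,4] = [3,4] − [2,4] + [2,3].
This gives a 7×2 integer matrix of rank 2; reducing to Smith normal form yields diagonal entries (1,1).

Now H_k = ker ∂_k / im ∂_{k+1}, so:

  H_0: rank C_0 − rank ∂_1 = 5 − 4 = 1, and the invariant factors of ∂_1 are all 1, so H_0 ≅ Z.
  H_1: rank ker ∂_1 − rank ∂_2 = (7 − 4) − 2 = 1, and the invariant factors of ∂_2 are all 1, so H_1 ≅ Z.
  H_2: rank ker ∂_2 − rank ∂_3 = (2 − 2) − 0 = 0, and there is no ∂_3, so H_2 ≅ 0.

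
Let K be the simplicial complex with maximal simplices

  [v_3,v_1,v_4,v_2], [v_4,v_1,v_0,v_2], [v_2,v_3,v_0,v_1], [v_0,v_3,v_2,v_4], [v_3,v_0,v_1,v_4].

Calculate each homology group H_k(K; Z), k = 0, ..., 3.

H_0 = Z,  H_1 = 0,  H_2 = 0,  H_3 = Z.

Order the vertices as v_0 < v_1 < v_2 < v_3 < v_4. Listing each simplex with vertices in this order, K has dimension 3 with simplices:

  0-simplices (5): [v_0], [v_1], [v_2], [v_3], [v_4]
  1-simplices (10): [v_0,v_1], [v_0,v_2], [v_0,v_3], [v_0,v_4], [v_1,v_2], [v_1,v_3], [v_1,v_4], [v_2,v_3], [v_2,v_4], [v_3,v_4]
  2-simplices (10): [v_0,v_1,v_2], [v_0,v_1,v_3], [v_0,v_1,v_4], [v_0,v_2,v_3], [v_0,v_2,v_4], [v_0,v_3,v_4], [v_1,v_2,v_3], [v_1,v_2,v_4], [v_1,v_3,v_4], [v_2,v_3,v_4]
  3-simplices (5): [v_0,v_1,v_2,v_3], [v_0,v_1,v_2,v_4], [v_0,v_1,v_3,v_4], [v_0,v_2,v_3,v_4], [v_1,v_2,v_3,v_4]

so the chain groups are C_0 ≅ Z^5, C_1 ≅ Z^10, C_2 ≅ Z^10, C_3 ≅ Z^5.

Boundary ∂_1: C_1 → C_0 is given by ∂[p,q] = [q] − [p]. For instance
  ∂[v_3,v_4] = [v_4] − [v_3].
This gives a 5×10 integer matrix of rank 4; reducing to Smith normal form yields diagonal entries (1,1,1,1).

The boundary map ∂_2: C_2 → C_1 acts by ∂[p,q,r] = [q,r] − [p,r] + [p,q]. For instance
  ∂[v_0,v_2,v_4] = [v_2,v_4] − [v_0,v_4] + [v_0,v_2],
  ∂[v_0,v_1,v_4] = [v_1,v_4] − [v_0,v_4] + [v_0,v_1].
The resulting 10×10 matrix has rank 6, and its Smith normal form has invariant factors (1,1,1,1,1,1).

Boundary ∂_3: C_3 → C_2 sends each 3-simplex σ to the alternating sum Σ_i (−1)^i (σ with its i-th vertex removed). For instance
  ∂[v_0,v_1,v_2,v_4] = [v_1,v_2,v_4] − [v_0,v_2,v_4] + [v_0,v_1,v_4] − [v_0,v_1,v_2],
  ∂[v_0,v_1,v_2,v_3] = [v_1,v_2,v_3] − [v_0,v_2,v_3] + [v_0,v_1,v_3] − [v_0,v_1,v_2].
This gives a 10×5 integer matrix of rank 4; reducing to Smith normal form yields diagonal entries (1,1,1,1).

Now H_k = ker ∂_k / im ∂_{k+1}, so:

  H_0: rank C_0 − rank ∂_1 = 5 − 4 = 1, and the invariant factors of ∂_1 are all 1, so H_0 = Z.
  H_1: rank ker ∂_1 − rank ∂_2 = (10 − 4) − 6 = 0, and the invariant factors of ∂_2 are all 1, so H_1 = 0.
  H_2: rank ker ∂_2 − rank ∂_3 = (10 − 6) − 4 = 0, and the invariant factors of ∂_3 are all 1, so H_2 = 0.
  H_3: rank ker ∂_3 − rank ∂_4 = (5 − 4) − 0 = 1, and there is no ∂_4, so H_3 = Z.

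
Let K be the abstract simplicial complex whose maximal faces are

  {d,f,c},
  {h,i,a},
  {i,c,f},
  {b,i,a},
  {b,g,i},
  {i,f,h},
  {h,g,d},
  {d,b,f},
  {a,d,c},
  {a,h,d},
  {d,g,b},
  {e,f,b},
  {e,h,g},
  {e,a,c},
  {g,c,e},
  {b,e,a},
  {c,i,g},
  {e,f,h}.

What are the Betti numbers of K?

b_0 = 1, b_1 = 2, b_2 = 1.

Fix the vertex order a < b < c < d < e < f < g < h < i and write every simplex with vertices in increasing order. Then dim K = 2 and the simplices of K are:

  0-simplices (9): a, b, c, d, e, f, g, h, i
  1-simplices (27): ab, ac, ad, ae, ah, ai, bd, be, bf, bg, bi, cd, ce, cf, cg, ci, df, dg, dh, ef, eg, eh, fh, fi, gh, gi, hi
  2-simplices (18): abe, abi, acd, ace, adh, ahi, bdf, bdg, bef, bgi, cdf, ceg, cfi, cgi, dgh, efh, egh, fhi

giving chain groups C_0 ≅ Z^9, C_1 ≅ Z^27, C_2 ≅ Z^18.

∂_1: C_1 → C_0 maps an edge to its endpoints' difference, ∂[p,q] = q − p.
The 9×27 boundary matrix has rank 8 and Smith normal form diag(1,1,1,1,1,1,1,1).

The boundary map ∂_2: C_2 → C_1 acts by ∂[p,q,r] = [q,r] − [p,r] + [p,q]. For instance
  ∂egh = gh − eh + eg,
  ∂ceg = eg − cg + ce.
The 27×18 boundary matrix has rank 17 and Smith normal form diag(1,1,1,1,1,1,1,1,1,1,1,1,1,1,1,1,1).

Computing H_k = (kernel of ∂_k) / (image of ∂_{k+1}):

  H_0: rank C_0 − rank ∂_1 = 9 − 8 = 1, and the invariant factors of ∂_1 are all 1, so H_0 ≅ Z.
  H_1: rank ker ∂_1 − rank ∂_2 = (27 − 8) − 17 = 2, and the invariant factors of ∂_2 are all 1, so H_1 ≅ Z^2.
  H_2: rank ker ∂_2 − rank ∂_3 = (18 − 17) − 0 = 1, and there is no ∂_3, so H_2 ≅ Z.

Hence the Betti numbers are b_0 = 1, b_1 = 2, b_2 = 1.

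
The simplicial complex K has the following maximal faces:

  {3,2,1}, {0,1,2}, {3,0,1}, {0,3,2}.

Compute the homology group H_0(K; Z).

Fix the vertex order 0 < 1 < 2 < 3 and write every simplex with vertices in increasing order. Then dim K = 2 and the simplices of K are:

  0-simplices (4): [0], [1], [2], [3]
  1-simplices (6): [0,1], [0,2], [0,3], [1,2], [1,3], [2,3]
  2-simplices (4): [0,1,2], [0,1,3], [0,2,3], [1,2,3]

so the chain groups are C_0 ≅ Z^4, C_1 ≅ Z^6, C_2 ≅ Z^4.

Boundary ∂_1: C_1 → C_0 maps an edge to its endpoints' difference, ∂[p,q] = q − p. For instance
  ∂[2,3] = [3] − [2].
The resulting 4×6 matrix has rank 3, and its Smith normal form has invariant factors (1,1,1).

Boundary ∂_2: C_2 → C_1 sends each 2-simplex [p,q,r] to [q,r] − [p,r] + [p,q]. For instance
  ∂[1,2,3] = [2,3] − [1,3] + [1,2],
  ∂[0,1,2] = [1,2] − [0,2] + [0,1].
The 6×4 boundary matrix has rank 3 and Smith normal form diag(1,1,1).

Computing H_k = (kernel of ∂_k) / (image of ∂_{k+1}):

  H_0: rank C_0 − rank ∂_1 = 4 − 3 = 1, and the invariant factors of ∂_1 are all 1, so H_0 ≅ Z.

H_0 ≅ Z.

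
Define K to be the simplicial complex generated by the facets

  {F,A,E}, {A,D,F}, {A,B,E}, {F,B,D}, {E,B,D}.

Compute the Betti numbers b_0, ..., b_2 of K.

Fix the vertex order A < B < D < E < F and write every simplex with vertices in increasing order. Then dim K = 2 and the simplices of K are:

  0-simplices (5): A, B, D, E, F
  1-simplices (10): AB, AD, AE, AF, BD, BE, BF, DE, DF, EF
  2-simplices (5): ABE, ADF, AEF, BDE, BDF

giving chain groups C_0 ≅ Z^5, C_1 ≅ Z^10, C_2 ≅ Z^5.

Boundary ∂_1: C_1 → C_0 maps an edge to its endpoints' difference, ∂[p,q] = q − p. For instance
  ∂AD = D − A.
This gives a 5×10 integer matrix of rank 4; reducing to Smith normal form yields diagonal entries (1,1,1,1).

∂_2: C_2 → C_1 sends each 2-simplex [p,q,r] to [q,r] − [p,r] + [p,q]. For instance
  ∂ADF = DF − AF + AD,
  ∂AEF = EF − AF + AE.
This gives a 10×5 integer matrix of rank 5; reducing to Smith normal form yields diagonal entries (1,1,1,1,1).

Computing H_k = (kernel of ∂_k) / (image of ∂_{k+1}):

  H_0: rank C_0 − rank ∂_1 = 5 − 4 = 1, and the invariant factors of ∂_1 are all 1, so H_0 ≅ Z.
  H_1: rank ker ∂_1 − rank ∂_2 = (10 − 4) − 5 = 1, and the invariant factors of ∂_2 are all 1, so H_1 ≅ Z.
  H_2: rank ker ∂_2 − rank ∂_3 = (5 − 5) − 0 = 0, and there is no ∂_3, so H_2 ≅ 0.

(K is a triangulation of the Möbius band.)

Hence the Betti numbers are b_0 = 1, b_1 = 1, b_2 = 0.

b_0 = 1, b_1 = 1, b_2 = 0.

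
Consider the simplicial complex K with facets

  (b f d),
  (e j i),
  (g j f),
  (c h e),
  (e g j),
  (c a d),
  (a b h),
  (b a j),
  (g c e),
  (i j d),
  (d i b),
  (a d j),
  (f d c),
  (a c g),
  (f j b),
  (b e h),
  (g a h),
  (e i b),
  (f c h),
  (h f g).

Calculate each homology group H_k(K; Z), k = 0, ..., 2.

H_0 ≅ Z,  H_1 ≅ Z ⊕ Z/2,  H_2 = 0.

Take the total order a < b < c < d < e < f < g < h < i < j on the vertex set. Then K (dimension 2) consists of the simplices:

  0-simplices (10): a, b, c, d, e, f, g, h, i, j
  1-simplices (30): ab, ac, ad, ag, ah, aj, bd, be, bf, bh, bi, bj, cd, ce, cf, cg, ch, df, di, dj, eg, eh, ei, ej, fg, fh, fj, gh, gj, ij
  2-simplices (20): abh, abj, acd, acg, adj, agh, bdf, bdi, beh, bei, bfj, cdf, ceg, ceh, cfh, dij, egj, eij, fgh, fgj

Hence C_0 ≅ Z^10, C_1 ≅ Z^30, C_2 ≅ Z^20.

The boundary map ∂_1: C_1 → C_0 sends each edge [p,q] (with p < q) to q − p. For instance
  ∂cf = f − c.
This gives a 10×30 integer matrix of rank 9; reducing to Smith normal form yields diagonal entries (1,1,1,1,1,1,1,1,1).

Boundary ∂_2: C_2 → C_1 acts by ∂[p,q,r] = [q,r] − [p,r] + [p,q]. For instance
  ∂fgj = gj − fj + fg,
  ∂abj = bj − aj + ab.
As a 30×20 matrix over Z this has rank 20, with invariant factors (1,1,1,1,1,1,1,1,1,1,1,1,1,1,1,1,1,1,1,2).

Now H_k = ker ∂_k / im ∂_{k+1}, so:

  H_0: rank C_0 − rank ∂_1 = 10 − 9 = 1, and the invariant factors of ∂_1 are all 1, so H_0 = Z.
  H_1: rank ker ∂_1 − rank ∂_2 = (30 − 9) − 20 = 1, and ∂_2 has invariant factor 2 > 1, so H_1 = Z ⊕ Z/2.
  H_2: rank ker ∂_2 − rank ∂_3 = (20 − 20) − 0 = 0, and there is no ∂_3, so H_2 = 0.

As a check, the Euler characteristic is 10 − 30 + 20 = 0, which agrees with 1 − 1 + 0 = 0.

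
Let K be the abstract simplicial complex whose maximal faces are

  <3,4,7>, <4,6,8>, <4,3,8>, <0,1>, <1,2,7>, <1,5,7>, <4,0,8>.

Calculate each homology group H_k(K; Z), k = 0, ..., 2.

H_0 = Z,  H_1 = Z,  H_2 = 0.

K has 9 vertices, 15 edges, 6 triangles.
rank ∂_0 = 0, rank ∂_1 = 8 ⇒ b_0 = 9 − 0 − 8 = 1; all invariant factors of ∂_1 are 1 so no torsion. So H_0 = Z.
rank ∂_1 = 8, rank ∂_2 = 6 ⇒ b_1 = 15 − 8 − 6 = 1; all invariant factors of ∂_2 are 1 so no torsion. So H_1 = Z.
rank ∂_2 = 6, rank ∂_3 = 0 ⇒ b_2 = 6 − 6 − 0 = 0. So H_2 = 0.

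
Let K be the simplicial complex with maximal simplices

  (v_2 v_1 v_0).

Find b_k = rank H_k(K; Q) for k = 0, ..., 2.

b_0 = 1, b_1 = 0, b_2 = 0.

We work with the vertex ordering v_0 < v_1 < v_2. The simplices of K, each written with vertices in increasing order, are:

  0-simplices (3): [v_0], [v_1], [v_2]
  1-simplices (3): [v_0,v_1], [v_0,v_2], [v_1,v_2]
  2-simplices (1): [v_0,v_1,v_2]

giving chain groups C_0 ≅ Z^3, C_1 ≅ Z^3, C_2 ≅ Z^1.

Boundary ∂_1: C_1 → C_0 maps an edge to its endpoints' difference, ∂[p,q] = q − p.
As a 3×3 matrix over Z this has rank 2, with invariant factors (1,1).

∂_2: C_2 → C_1 maps a triangle to the signed sum of its edges. For instance
  ∂[v_0,v_1,v_2] = [v_1,v_2] − [v_0,v_2] + [v_0,v_1].
As a 3×1 matrix over Z this has rank 1, with invariant factors (1).

From H_k ≅ ker(∂_k) / im(∂_{k+1}) we obtain:

  H_0: rank C_0 − rank ∂_1 = 3 − 2 = 1, and the invariant factors of ∂_1 are all 1, so H_0 = Z.
  H_1: rank ker ∂_1 − rank ∂_2 = (3 − 2) − 1 = 0, and the invariant factors of ∂_2 are all 1, so H_1 = 0.
  H_2: rank ker ∂_2 − rank ∂_3 = (1 − 1) − 0 = 0, and there is no ∂_3, so H_2 = 0.

As a check, the Euler characteristic is 3 − 3 + 1 = 1, which agrees with 1 − 0 + 0 = 1.

Hence the Betti numbers are b_0 = 1, b_1 = 0, b_2 = 0.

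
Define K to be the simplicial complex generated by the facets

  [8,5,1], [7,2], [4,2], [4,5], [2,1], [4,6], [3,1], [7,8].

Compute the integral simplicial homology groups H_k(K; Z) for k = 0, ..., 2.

Fix the vertex order 1 < 2 < 3 < 4 < 5 < 6 < 7 < 8 and write every simplex with vertices in increasing order. Then dim K = 2 and the simplices of K are:

  0-simplices (8): [1], [2], [3], [4], [5], [6], [7], [8]
  1-simplices (10): [1,2], [1,3], [1,5], [1,8], [2,4], [2,7], [4,5], [4,6], [5,8], [7,8]
  2-simplices (1): [1,5,8]

Hence C_0 ≅ Z^8, C_1 ≅ Z^10, C_2 ≅ Z^1.

∂_1: C_1 → C_0 is given by ∂[p,q] = [q] − [p]. For instance
  ∂[4,5] = [5] − [4].
As a 8×10 matrix over Z this has rank 7, with invariant factors (1,1,1,1,1,1,1).

Boundary ∂_2: C_2 → C_1 acts by ∂[p,q,r] = [q,r] − [p,r] + [p,q]. For instance
  ∂[1,5,8] = [5,8] − [1,8] + [1,5].
As a 10×1 matrix over Z this has rank 1, with invariant factors (1).

From H_k ≅ ker(∂_k) / im(∂_{k+1}) we obtain:

  H_0: rank C_0 − rank ∂_1 = 8 − 7 = 1, and the invariant factors of ∂_1 are all 1, so H_0 ≅ Z.
  H_1: rank ker ∂_1 − rank ∂_2 = (10 − 7) − 1 = 2, and the invariant factors of ∂_2 are all 1, so H_1 ≅ Z^2.
  H_2: rank ker ∂_2 − rank ∂_3 = (1 − 1) − 0 = 0, and there is no ∂_3, so H_2 ≅ 0.

H_0 ≅ Z,  H_1 ≅ Z^2,  H_2 = 0.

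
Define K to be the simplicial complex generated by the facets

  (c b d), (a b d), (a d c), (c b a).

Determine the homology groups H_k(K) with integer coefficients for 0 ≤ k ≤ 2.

H_0 ≅ Z,  H_1 = 0,  H_2 ≅ Z.

Order the vertices as a < b < c < d. Listing each simplex with vertices in this order, K has dimension 2 with simplices:

  0-simplices (4): a, b, c, d
  1-simplices (6): ab, ac, ad, bc, bd, cd
  2-simplices (4): abc, abd, acd, bcd

Hence C_0 ≅ Z^4, C_1 ≅ Z^6, C_2 ≅ Z^4.

∂_1: C_1 → C_0 maps an edge to its endpoints' difference, ∂[p,q] = q − p. For instance
  ∂bd = d − b.
The resulting 4×6 matrix has rank 3, and its Smith normal form has invariant factors (1,1,1).

The boundary map ∂_2: C_2 → C_1 maps a triangle to the signed sum of its edges. For instance
  ∂acd = cd − ad + ac,
  ∂abd = bd − ad + ab.
This gives a 6×4 integer matrix of rank 3; reducing to Smith normal form yields diagonal entries (1,1,1).

Now H_k = ker ∂_k / im ∂_{k+1}, so:

  H_0: rank C_0 − rank ∂_1 = 4 − 3 = 1, and the invariant factors of ∂_1 are all 1, so H_0 = Z.
  H_1: rank ker ∂_1 − rank ∂_2 = (6 − 3) − 3 = 0, and the invariant factors of ∂_2 are all 1, so H_1 = 0.
  H_2: rank ker ∂_2 − rank ∂_3 = (4 − 3) − 0 = 1, and there is no ∂_3, so H_2 = Z.

As a check, the Euler characteristic is 4 − 6 + 4 = 2, which agrees with 1 − 0 + 1 = 2.
(K is a triangulation of the 2-sphere S^2.)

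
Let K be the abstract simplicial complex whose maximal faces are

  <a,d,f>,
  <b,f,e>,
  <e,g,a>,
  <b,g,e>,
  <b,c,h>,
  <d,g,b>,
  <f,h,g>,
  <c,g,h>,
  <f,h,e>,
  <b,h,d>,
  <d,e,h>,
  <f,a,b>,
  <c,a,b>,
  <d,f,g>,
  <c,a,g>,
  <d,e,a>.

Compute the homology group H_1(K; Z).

H_1 = Z^2.

Fix the vertex order a < b < c < d < e < f < g < h and write every simplex with vertices in increasing order. Then dim K = 2 and the simplices of K are:

  0-simplices (8): a, b, c, d, e, f, g, h
  1-simplices (24): ab, ac, ad, ae, af, ag, bc, bd, be, bf, bg, bh, cg, ch, de, df, dg, dh, ef, eg, eh, fg, fh, gh
  2-simplices (16): abc, abf, acg, ade, adf, aeg, bch, bdg, bdh, bef, beg, cgh, deh, dfg, efh, fgh

giving chain groups C_0 ≅ Z^8, C_1 ≅ Z^24, C_2 ≅ Z^16.

The boundary map ∂_1: C_1 → C_0 maps an edge to its endpoints' difference, ∂[p,q] = q − p. For instance
  ∂fg = g − f.
As a 8×24 matrix over Z this has rank 7, with invariant factors (1,1,1,1,1,1,1).

The boundary map ∂_2: C_2 → C_1 sends each 2-simplex [p,q,r] to [q,r] − [p,r] + [p,q]. For instance
  ∂ade = de − ae + ad,
  ∂efh = fh − eh + ef.
As a 24×16 matrix over Z this has rank 15, with invariant factors (1,1,1,1,1,1,1,1,1,1,1,1,1,1,1).

Now H_k = ker ∂_k / im ∂_{k+1}, so:

  H_1: rank ker ∂_1 − rank ∂_2 = (24 − 7) − 15 = 2, and the invariant factors of ∂_2 are all 1, so H_1 ≅ Z^2.

(K is a triangulation of the torus T^2.)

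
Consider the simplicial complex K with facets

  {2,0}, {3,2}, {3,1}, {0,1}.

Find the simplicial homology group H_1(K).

H_1 = Z.

K has 4 vertices, 4 edges.
rank ∂_1 = 3, rank ∂_2 = 0 ⇒ b_1 = 4 − 3 − 0 = 1. So H_1 = Z.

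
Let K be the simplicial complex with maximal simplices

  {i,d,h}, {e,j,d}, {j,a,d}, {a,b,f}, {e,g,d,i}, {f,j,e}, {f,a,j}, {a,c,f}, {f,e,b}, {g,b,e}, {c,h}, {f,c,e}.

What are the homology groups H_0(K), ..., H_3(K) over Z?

H_0 ≅ Z,  H_1 ≅ Z,  H_2 = 0,  H_3 = 0.

Order the vertices as a < b < c < d < e < f < g < h < i < j. Listing each simplex with vertices in this order, K has dimension 3 with simplices:

  0-simplices (10): a, b, c, d, e, f, g, h, i, j
  1-simplices (23): ab, ac, ad, af, aj, be, bf, bg, ce, cf, ch, de, dg, dh, di, dj, ef, eg, ei, ej, fj, gi, hi
  2-simplices (14): abf, acf, adj, afj, bef, beg, cef, deg, dei, dej, dgi, dhi, efj, egi
  3-simplices (1): degi

Hence C_0 ≅ Z^10, C_1 ≅ Z^23, C_2 ≅ Z^14, C_3 ≅ Z^1.

Boundary ∂_1: C_1 → C_0 sends each edge [p,q] (with p < q) to q − p. For instance
  ∂cf = f − c.
The resulting 10×23 matrix has rank 9, and its Smith normal form has invariant factors (1,1,1,1,1,1,1,1,1).

The boundary map ∂_2: C_2 → C_1 acts by ∂[p,q,r] = [q,r] − [p,r] + [p,q]. For instance
  ∂cef = ef − cf + ce,
  ∂dej = ej − dj + de.
This gives a 23×14 integer matrix of rank 13; reducing to Smith normal form yields diagonal entries (1,1,1,1,1,1,1,1,1,1,1,1,1).

∂_3: C_3 → C_2 sends each 3-simplex σ to the alternating sum Σ_i (−1)^i (σ with its i-th vertex removed). For instance
  ∂degi = egi − dgi + dei − deg.
This gives a 14×1 integer matrix of rank 1; reducing to Smith normal form yields diagonal entries (1).

Reading off H_k = ker ∂_k / im ∂_{k+1}:

  H_0: rank C_0 − rank ∂_1 = 10 − 9 = 1, and the invariant factors of ∂_1 are all 1, so H_0 ≅ Z.
  H_1: rank ker ∂_1 − rank ∂_2 = (23 − 9) − 13 = 1, and the invariant factors of ∂_2 are all 1, so H_1 ≅ Z.
  H_2: rank ker ∂_2 − rank ∂_3 = (14 − 13) − 1 = 0, and the invariant factors of ∂_3 are all 1, so H_2 ≅ 0.
  H_3: rank ker ∂_3 − rank ∂_4 = (1 − 1) − 0 = 0, and there is no ∂_4, so H_3 ≅ 0.

As a check, the Euler characteristic is 10 − 23 + 14 − 1 = 0, which agrees with 1 − 1 + 0 − 0 = 0.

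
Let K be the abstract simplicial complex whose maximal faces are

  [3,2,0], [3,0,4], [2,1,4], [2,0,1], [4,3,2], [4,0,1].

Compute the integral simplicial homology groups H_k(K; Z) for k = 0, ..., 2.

H_0 ≅ Z,  H_1 = 0,  H_2 ≅ Z.

Order the vertices as 0 < 1 < 2 < 3 < 4. Listing each simplex with vertices in this order, K has dimension 2 with simplices:

  0-simplices (5): [0], [1], [2], [3], [4]
  1-simplices (9): [0,1], [0,2], [0,3], [0,4], [1,2], [1,4], [2,3], [2,4], [3,4]
  2-simplices (6): [0,1,2], [0,1,4], [0,2,3], [0,3,4], [1,2,4], [2,3,4]

Hence C_0 ≅ Z^5, C_1 ≅ Z^9, C_2 ≅ Z^6.

∂_1: C_1 → C_0 is given by ∂[p,q] = [q] − [p].
The resulting 5×9 matrix has rank 4, and its Smith normal form has invariant factors (1,1,1,1).

The boundary map ∂_2: C_2 → C_1 acts by ∂[p,q,r] = [q,r] − [p,r] + [p,q]. For instance
  ∂[1,2,4] = [2,4] − [1,4] + [1,2],
  ∂[2,3,4] = [3,4] − [2,4] + [2,3].
The resulting 9×6 matrix has rank 5, and its Smith normal form has invariant factors (1,1,1,1,1).

Now H_k = ker ∂_k / im ∂_{k+1}, so:

  H_0: rank C_0 − rank ∂_1 = 5 − 4 = 1, and the invariant factors of ∂_1 are all 1, so H_0 ≅ Z.
  H_1: rank ker ∂_1 − rank ∂_2 = (9 − 4) − 5 = 0, and the invariant factors of ∂_2 are all 1, so H_1 ≅ 0.
  H_2: rank ker ∂_2 − rank ∂_3 = (6 − 5) − 0 = 1, and there is no ∂_3, so H_2 ≅ Z.

As a check, the Euler characteristic is 5 − 9 + 6 = 2, which agrees with 1 − 0 + 1 = 2.
(K is a triangulation of the 2-sphere S^2.)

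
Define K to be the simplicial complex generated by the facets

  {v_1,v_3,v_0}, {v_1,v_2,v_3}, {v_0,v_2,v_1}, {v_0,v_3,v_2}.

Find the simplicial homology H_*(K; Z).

H_0 ≅ Z,  H_1 = 0,  H_2 ≅ Z.

Order the vertices as v_0 < v_1 < v_2 < v_3. Listing each simplex with vertices in this order, K has dimension 2 with simplices:

  0-simplices (4): [v_0], [v_1], [v_2], [v_3]
  1-simplices (6): [v_0,v_1], [v_0,v_2], [v_0,v_3], [v_1,v_2], [v_1,v_3], [v_2,v_3]
  2-simplices (4): [v_0,v_1,v_2], [v_0,v_1,v_3], [v_0,v_2,v_3], [v_1,v_2,v_3]

giving chain groups C_0 ≅ Z^4, C_1 ≅ Z^6, C_2 ≅ Z^4.

∂_1: C_1 → C_0 is given by ∂[p,q] = [q] − [p].
This gives a 4×6 integer matrix of rank 3; reducing to Smith normal form yields diagonal entries (1,1,1).

The boundary map ∂_2: C_2 → C_1 acts by ∂[p,q,r] = [q,r] − [p,r] + [p,q]. For instance
  ∂[v_0,v_1,v_2] = [v_1,v_2] − [v_0,v_2] + [v_0,v_1],
  ∂[v_0,v_1,v_3] = [v_1,v_3] − [v_0,v_3] + [v_0,v_1].
The 6×4 boundary matrix has rank 3 and Smith normal form diag(1,1,1).

Reading off H_k = ker ∂_k / im ∂_{k+1}:

  H_0: rank C_0 − rank ∂_1 = 4 − 3 = 1, and the invariant factors of ∂_1 are all 1, so H_0 = Z.
  H_1: rank ker ∂_1 − rank ∂_2 = (6 − 3) − 3 = 0, and the invariant factors of ∂_2 are all 1, so H_1 = 0.
  H_2: rank ker ∂_2 − rank ∂_3 = (4 − 3) − 0 = 1, and there is no ∂_3, so H_2 = Z.

As a check, the Euler characteristic is 4 − 6 + 4 = 2, which agrees with 1 − 0 + 1 = 2.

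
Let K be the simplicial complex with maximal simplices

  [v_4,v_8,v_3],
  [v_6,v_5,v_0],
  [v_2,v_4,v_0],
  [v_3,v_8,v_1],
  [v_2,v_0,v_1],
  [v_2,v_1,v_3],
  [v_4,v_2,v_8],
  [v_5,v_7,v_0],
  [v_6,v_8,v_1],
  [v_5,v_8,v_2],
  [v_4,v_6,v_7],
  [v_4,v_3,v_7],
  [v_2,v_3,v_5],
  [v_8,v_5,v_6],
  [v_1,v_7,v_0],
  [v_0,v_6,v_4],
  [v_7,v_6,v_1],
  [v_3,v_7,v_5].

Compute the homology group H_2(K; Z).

Fix the vertex order v_0 < v_1 < v_2 < v_3 < v_4 < v_5 < v_6 < v_7 < v_8 and write every simplex with vertices in increasing order. Then dim K = 2 and the simplices of K are:

  0-simplices (9): [v_0], [v_1], [v_2], [v_3], [v_4], [v_5], [v_6], [v_7], [v_8]
  1-simplices (27): (27 of them)
  2-simplices (18): (18 of them)

Hence C_0 ≅ Z^9, C_1 ≅ Z^27, C_2 ≅ Z^18.

∂_1: C_1 → C_0 is given by ∂[p,q] = [q] − [p].
This gives a 9×27 integer matrix of rank 8; reducing to Smith normal form yields diagonal entries (1,1,1,1,1,1,1,1).

Boundary ∂_2: C_2 → C_1 acts by ∂[p,q,r] = [q,r] − [p,r] + [p,q]. For instance
  ∂[v_2,v_5,v_8] = [v_5,v_8] − [v_2,v_8] + [v_2,v_5],
  ∂[v_1,v_6,v_7] = [v_6,v_7] − [v_1,v_7] + [v_1,v_6].
The resulting 27×18 matrix has rank 18, and its Smith normal form has invariant factors (1,1,1,1,1,1,1,1,1,1,1,1,1,1,1,1,1,2).

Reading off H_k = ker ∂_k / im ∂_{k+1}:

  H_2: rank ker ∂_2 − rank ∂_3 = (18 − 18) − 0 = 0, and there is no ∂_3, so H_2 ≅ 0.

H_2 = 0.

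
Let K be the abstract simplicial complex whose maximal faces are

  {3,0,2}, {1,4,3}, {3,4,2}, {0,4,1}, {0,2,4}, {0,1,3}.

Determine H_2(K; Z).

K has 5 vertices, 9 edges, 6 triangles.
rank ∂_2 = 5, rank ∂_3 = 0 ⇒ b_2 = 6 − 5 − 0 = 1. So H_2 = Z.

H_2 ≅ Z.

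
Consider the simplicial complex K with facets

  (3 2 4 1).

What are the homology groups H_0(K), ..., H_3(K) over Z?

Order the vertices as 1 < 2 < 3 < 4. Listing each simplex with vertices in this order, K has dimension 3 with simplices:

  0-simplices (4): [1], [2], [3], [4]
  1-simplices (6): [1,2], [1,3], [1,4], [2,3], [2,4], [3,4]
  2-simplices (4): [1,2,3], [1,2,4], [1,3,4], [2,3,4]
  3-simplices (1): [1,2,3,4]

so the chain groups are C_0 ≅ Z^4, C_1 ≅ Z^6, C_2 ≅ Z^4, C_3 ≅ Z^1.

∂_1: C_1 → C_0 sends each edge [p,q] (with p < q) to q − p. For instance
  ∂[2,4] = [4] − [2].
The 4×6 boundary matrix has rank 3 and Smith normal form diag(1,1,1).

∂_2: C_2 → C_1 acts by ∂[p,q,r] = [q,r] − [p,r] + [p,q]. For instance
  ∂[1,3,4] = [3,4] − [1,4] + [1,3],
  ∂[1,2,3] = [2,3] − [1,3] + [1,2].
The 6×4 boundary matrix has rank 3 and Smith normal form diag(1,1,1).

Boundary ∂_3: C_3 → C_2 sends each 3-simplex σ to the alternating sum Σ_i (−1)^i (σ with its i-th vertex removed). For instance
  ∂[1,2,3,4] = [2,3,4] − [1,3,4] + [1,2,4] − [1,2,3].
The 4×1 boundary matrix has rank 1 and Smith normal form diag(1).

Reading off H_k = ker ∂_k / im ∂_{k+1}:

  H_0: rank C_0 − rank ∂_1 = 4 − 3 = 1, and the invariant factors of ∂_1 are all 1, so H_0 = Z.
  H_1: rank ker ∂_1 − rank ∂_2 = (6 − 3) − 3 = 0, and the invariant factors of ∂_2 are all 1, so H_1 = 0.
  H_2: rank ker ∂_2 − rank ∂_3 = (4 − 3) − 1 = 0, and the invariant factors of ∂_3 are all 1, so H_2 = 0.
  H_3: rank ker ∂_3 − rank ∂_4 = (1 − 1) − 0 = 0, and there is no ∂_4, so H_3 = 0.

H_0 ≅ Z,  H_1 = 0,  H_2 = 0,  H_3 = 0.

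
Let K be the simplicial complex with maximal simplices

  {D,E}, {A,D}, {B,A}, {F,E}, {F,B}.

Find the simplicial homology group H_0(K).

H_0 ≅ Z.

We work with the vertex ordering A < B < D < E < F. The simplices of K, each written with vertices in increasing order, are:

  0-simplices (5): A, B, D, E, F
  1-simplices (5): AB, AD, BF, DE, EF

so the chain groups are C_0 ≅ Z^5, C_1 ≅ Z^5.

∂_1: C_1 → C_0 sends each edge [p,q] (with p < q) to q − p.
The resulting 5×5 matrix has rank 4, and its Smith normal form has invariant factors (1,1,1,1).

Reading off H_k = ker ∂_k / im ∂_{k+1}:

  H_0: rank C_0 − rank ∂_1 = 5 − 4 = 1, and the invariant factors of ∂_1 are all 1, so H_0 = Z.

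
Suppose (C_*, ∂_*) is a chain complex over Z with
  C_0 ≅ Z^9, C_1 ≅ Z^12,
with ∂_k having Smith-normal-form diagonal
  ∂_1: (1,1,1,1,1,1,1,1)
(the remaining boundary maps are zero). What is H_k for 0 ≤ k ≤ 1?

H_0: b_0 = 9 − 0 − 8 = 1; torsion from ∂_1 factors > 1: none. So H_0 = Z.
H_1: b_1 = 12 − 8 − 0 = 4; torsion from ∂_2 factors > 1: none. So H_1 = Z^4.

H_0 = Z,  H_1 = Z^4.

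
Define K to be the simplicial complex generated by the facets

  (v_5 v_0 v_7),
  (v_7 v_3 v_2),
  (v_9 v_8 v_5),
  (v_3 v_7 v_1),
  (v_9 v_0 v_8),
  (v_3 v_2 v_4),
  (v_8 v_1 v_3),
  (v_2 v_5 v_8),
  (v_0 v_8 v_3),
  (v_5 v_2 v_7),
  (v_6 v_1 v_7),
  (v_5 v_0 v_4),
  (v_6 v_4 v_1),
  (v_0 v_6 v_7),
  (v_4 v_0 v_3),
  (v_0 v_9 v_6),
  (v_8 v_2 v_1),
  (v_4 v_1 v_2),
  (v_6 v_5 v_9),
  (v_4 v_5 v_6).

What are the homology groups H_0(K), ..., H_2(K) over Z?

H_0 ≅ Z,  H_1 ≅ Z ⊕ Z/2,  H_2 = 0.

Fix the vertex order v_0 < v_1 < v_2 < v_3 < v_4 < v_5 < v_6 < v_7 < v_8 < v_9 and write every simplex with vertices in increasing order. Then dim K = 2 and the simplices of K are:

  0-simplices (10): [v_0], [v_1], [v_2], [v_3], [v_4], [v_5], [v_6], [v_7], [v_8], [v_9]
  1-simplices (30): (30 of them)
  2-simplices (20): (20 of them)

so the chain groups are C_0 ≅ Z^10, C_1 ≅ Z^30, C_2 ≅ Z^20.

The boundary map ∂_1: C_1 → C_0 sends each edge [p,q] (with p < q) to q − p. For instance
  ∂[v_5,v_7] = [v_7] − [v_5].
As a 10×30 matrix over Z this has rank 9, with invariant factors (1,1,1,1,1,1,1,1,1).

Boundary ∂_2: C_2 → C_1 acts by ∂[p,q,r] = [q,r] − [p,r] + [p,q]. For instance
  ∂[v_1,v_3,v_8] = [v_3,v_8] − [v_1,v_8] + [v_1,v_3],
  ∂[v_1,v_6,v_7] = [v_6,v_7] − [v_1,v_7] + [v_1,v_6].
As a 30×20 matrix over Z this has rank 20, with invariant factors (1,1,1,1,1,1,1,1,1,1,1,1,1,1,1,1,1,1,1,2).

Now H_k = ker ∂_k / im ∂_{k+1}, so:

  H_0: rank C_0 − rank ∂_1 = 10 − 9 = 1, and the invariant factors of ∂_1 are all 1, so H_0 ≅ Z.
  H_1: rank ker ∂_1 − rank ∂_2 = (30 − 9) − 20 = 1, and ∂_2 has invariant factor 2 > 1, so H_1 ≅ Z ⊕ Z/2.
  H_2: rank ker ∂_2 − rank ∂_3 = (20 − 20) − 0 = 0, and there is no ∂_3, so H_2 ≅ 0.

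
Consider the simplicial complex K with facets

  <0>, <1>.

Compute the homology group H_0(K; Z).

Fix the vertex order 0 < 1 and write every simplex with vertices in increasing order. Then dim K = 0 and the simplices of K are:

  0-simplices (2): [0], [1]

Hence C_0 ≅ Z^2.

From H_k ≅ ker(∂_k) / im(∂_{k+1}) we obtain:

  H_0: rank C_0 − rank ∂_1 = 2 − 0 = 2, and there is no ∂_1, so H_0 ≅ Z^2.

(K is a triangulation of a set of 2 points.)

H_0 = Z^2.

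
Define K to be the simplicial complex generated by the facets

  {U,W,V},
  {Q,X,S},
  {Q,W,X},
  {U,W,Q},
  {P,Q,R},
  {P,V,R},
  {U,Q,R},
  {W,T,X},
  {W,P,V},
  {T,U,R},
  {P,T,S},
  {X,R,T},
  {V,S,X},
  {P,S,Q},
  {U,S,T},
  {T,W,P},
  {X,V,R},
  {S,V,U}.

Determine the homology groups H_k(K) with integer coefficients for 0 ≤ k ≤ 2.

H_0 ≅ Z,  H_1 ≅ Z^2,  H_2 ≅ Z.

We work with the vertex ordering P < Q < R < S < T < U < V < W < X. The simplices of K, each written with vertices in increasing order, are:

  0-simplices (9): P, Q, R, S, T, U, V, W, X
  1-simplices (27): PQ, PR, PS, PT, PV, PW, QR, QS, QU, QW, QX, RT, RU, RV, RX, ST, SU, SV, SX, TU, TW, TX, UV, UW, VW, VX, WX
  2-simplices (18): PQR, PQS, PRV, PST, PTW, PVW, QRU, QSX, QUW, QWX, RTU, RTX, RVX, STU, SUV, SVX, TWX, UVW

giving chain groups C_0 ≅ Z^9, C_1 ≅ Z^27, C_2 ≅ Z^18.

The boundary map ∂_1: C_1 → C_0 is given by ∂[p,q] = [q] − [p]. For instance
  ∂VW = W − V.
This gives a 9×27 integer matrix of rank 8; reducing to Smith normal form yields diagonal entries (1,1,1,1,1,1,1,1).

Boundary ∂_2: C_2 → C_1 sends each 2-simplex [p,q,r] to [q,r] − [p,r] + [p,q]. For instance
  ∂UVW = VW − UW + UV,
  ∂RTX = TX − RX + RT.
The 27×18 boundary matrix has rank 17 and Smith normal form diag(1,1,1,1,1,1,1,1,1,1,1,1,1,1,1,1,1).

From H_k ≅ ker(∂_k) / im(∂_{k+1}) we obtain:

  H_0: rank C_0 − rank ∂_1 = 9 − 8 = 1, and the invariant factors of ∂_1 are all 1, so H_0 ≅ Z.
  H_1: rank ker ∂_1 − rank ∂_2 = (27 − 8) − 17 = 2, and the invariant factors of ∂_2 are all 1, so H_1 ≅ Z^2.
  H_2: rank ker ∂_2 − rank ∂_3 = (18 − 17) − 0 = 1, and there is no ∂_3, so H_2 ≅ Z.

(K is a triangulation of the torus T^2.)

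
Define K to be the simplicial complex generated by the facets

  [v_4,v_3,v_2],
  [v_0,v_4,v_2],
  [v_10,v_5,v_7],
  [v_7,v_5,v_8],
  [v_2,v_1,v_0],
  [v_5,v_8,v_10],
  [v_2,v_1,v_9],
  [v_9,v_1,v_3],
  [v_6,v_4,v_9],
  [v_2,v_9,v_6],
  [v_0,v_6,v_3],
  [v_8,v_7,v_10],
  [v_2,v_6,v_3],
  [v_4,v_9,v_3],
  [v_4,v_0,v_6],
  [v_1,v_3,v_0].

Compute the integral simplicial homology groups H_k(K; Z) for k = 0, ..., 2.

H_0 = Z^2,  H_1 = Z/2Z,  H_2 = Z.

K has 11 vertices, 24 edges, 16 triangles.
rank ∂_0 = 0, rank ∂_1 = 9 ⇒ b_0 = 11 − 0 − 9 = 2; all invariant factors of ∂_1 are 1 so no torsion. So H_0 = Z^2.
rank ∂_1 = 9, rank ∂_2 = 15 ⇒ b_1 = 24 − 9 − 15 = 0; ∂_2 has invariant factor(s) [2] giving torsion. So H_1 = Z/2Z.
rank ∂_2 = 15, rank ∂_3 = 0 ⇒ b_2 = 16 − 15 − 0 = 1. So H_2 = Z.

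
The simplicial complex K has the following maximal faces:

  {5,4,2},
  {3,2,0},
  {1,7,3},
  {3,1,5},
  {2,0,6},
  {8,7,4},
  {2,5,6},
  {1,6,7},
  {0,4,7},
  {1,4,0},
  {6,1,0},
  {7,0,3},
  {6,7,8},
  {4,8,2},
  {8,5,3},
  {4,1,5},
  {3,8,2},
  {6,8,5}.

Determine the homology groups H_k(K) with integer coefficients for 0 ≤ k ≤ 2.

H_0 ≅ Z,  H_1 ≅ Z ⊕ Z/2,  H_2 = 0.

Order the vertices as 0 < 1 < 2 < 3 < 4 < 5 < 6 < 7 < 8. Listing each simplex with vertices in this order, K has dimension 2 with simplices:

  0-simplices (9): [0], [1], [2], [3], [4], [5], [6], [7], [8]
  1-simplices (27): (27 of them)
  2-simplices (18): [0,1,4], [0,1,6], [0,2,3], [0,2,6], [0,3,7], [0,4,7], [1,3,5], [1,3,7], [1,4,5], [1,6,7], [2,3,8], [2,4,5], [2,4,8], [2,5,6], [3,5,8], [4,7,8], [5,6,8], [6,7,8]

Hence C_0 ≅ Z^9, C_1 ≅ Z^27, C_2 ≅ Z^18.

The boundary map ∂_1: C_1 → C_0 is given by ∂[p,q] = [q] − [p]. For instance
  ∂[6,7] = [7] − [6].
The 9×27 boundary matrix has rank 8 and Smith normal form diag(1,1,1,1,1,1,1,1).

The boundary map ∂_2: C_2 → C_1 acts by ∂[p,q,r] = [q,r] − [p,r] + [p,q]. For instance
  ∂[2,4,8] = [4,8] − [2,8] + [2,4],
  ∂[0,3,7] = [3,7] − [0,7] + [0,3].
The 27×18 boundary matrix has rank 18 and Smith normal form diag(1,1,1,1,1,1,1,1,1,1,1,1,1,1,1,1,1,2).

Reading off H_k = ker ∂_k / im ∂_{k+1}:

  H_0: rank C_0 − rank ∂_1 = 9 − 8 = 1, and the invariant factors of ∂_1 are all 1, so H_0 ≅ Z.
  H_1: rank ker ∂_1 − rank ∂_2 = (27 − 8) − 18 = 1, and ∂_2 has invariant factor 2 > 1, so H_1 ≅ Z ⊕ Z/2.
  H_2: rank ker ∂_2 − rank ∂_3 = (18 − 18) − 0 = 0, and there is no ∂_3, so H_2 ≅ 0.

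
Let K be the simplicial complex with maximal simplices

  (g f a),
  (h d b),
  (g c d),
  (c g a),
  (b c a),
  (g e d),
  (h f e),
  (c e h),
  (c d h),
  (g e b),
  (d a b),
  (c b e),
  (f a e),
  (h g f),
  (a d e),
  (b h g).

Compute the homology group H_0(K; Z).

Order the vertices as a < b < c < d < e < f < g < h. Listing each simplex with vertices in this order, K has dimension 2 with simplices:

  0-simplices (8): a, b, c, d, e, f, g, h
  1-simplices (24): ab, ac, ad, ae, af, ag, bc, bd, be, bg, bh, cd, ce, cg, ch, de, dg, dh, ef, eg, eh, fg, fh, gh
  2-simplices (16): abc, abd, acg, ade, aef, afg, bce, bdh, beg, bgh, cdg, cdh, ceh, deg, efh, fgh

so the chain groups are C_0 ≅ Z^8, C_1 ≅ Z^24, C_2 ≅ Z^16.

∂_1: C_1 → C_0 maps an edge to its endpoints' difference, ∂[p,q] = q − p. For instance
  ∂ae = e − a.
The resulting 8×24 matrix has rank 7, and its Smith normal form has invariant factors (1,1,1,1,1,1,1).

Boundary ∂_2: C_2 → C_1 acts by ∂[p,q,r] = [q,r] − [p,r] + [p,q]. For instance
  ∂bce = ce − be + bc,
  ∂fgh = gh − fh + fg.
This gives a 24×16 integer matrix of rank 15; reducing to Smith normal form yields diagonal entries (1,1,1,1,1,1,1,1,1,1,1,1,1,1,1).

Computing H_k = (kernel of ∂_k) / (image of ∂_{k+1}):

  H_0: rank C_0 − rank ∂_1 = 8 − 7 = 1, and the invariant factors of ∂_1 are all 1, so H_0 = Z.

H_0 ≅ Z.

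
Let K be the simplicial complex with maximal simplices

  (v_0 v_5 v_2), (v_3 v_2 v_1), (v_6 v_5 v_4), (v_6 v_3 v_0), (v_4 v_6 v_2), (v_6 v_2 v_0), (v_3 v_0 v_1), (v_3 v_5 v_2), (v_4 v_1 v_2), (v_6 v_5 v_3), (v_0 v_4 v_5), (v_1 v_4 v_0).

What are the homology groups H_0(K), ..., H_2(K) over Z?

We work with the vertex ordering v_0 < v_1 < v_2 < v_3 < v_4 < v_5 < v_6. The simplices of K, each written with vertices in increasing order, are:

  0-simplices (7): [v_0], [v_1], [v_2], [v_3], [v_4], [v_5], [v_6]
  1-simplices (18): (18 of them)
  2-simplices (12): (12 of them)

giving chain groups C_0 ≅ Z^7, C_1 ≅ Z^18, C_2 ≅ Z^12.

The boundary map ∂_1: C_1 → C_0 maps an edge to its endpoints' difference, ∂[p,q] = q − p.
The resulting 7×18 matrix has rank 6, and its Smith normal form has invariant factors (1,1,1,1,1,1).

∂_2: C_2 → C_1 sends each 2-simplex [p,q,r] to [q,r] − [p,r] + [p,q]. For instance
  ∂[v_0,v_3,v_6] = [v_3,v_6] − [v_0,v_6] + [v_0,v_3],
  ∂[v_0,v_2,v_6] = [v_2,v_6] − [v_0,v_6] + [v_0,v_2].
The 18×12 boundary matrix has rank 12 and Smith normal form diag(1,1,1,1,1,1,1,1,1,1,1,2).

Now H_k = ker ∂_k / im ∂_{k+1}, so:

  H_0: rank C_0 − rank ∂_1 = 7 − 6 = 1, and the invariant factors of ∂_1 are all 1, so H_0 = Z.
  H_1: rank ker ∂_1 − rank ∂_2 = (18 − 6) − 12 = 0, and ∂_2 has invariant factor 2 > 1, so H_1 = Z/2.
  H_2: rank ker ∂_2 − rank ∂_3 = (12 − 12) − 0 = 0, and there is no ∂_3, so H_2 = 0.

As a check, the Euler characteristic is 7 − 18 + 12 = 1, which agrees with 1 − 0 + 0 = 1.

H_0 = Z,  H_1 = Z/2,  H_2 = 0.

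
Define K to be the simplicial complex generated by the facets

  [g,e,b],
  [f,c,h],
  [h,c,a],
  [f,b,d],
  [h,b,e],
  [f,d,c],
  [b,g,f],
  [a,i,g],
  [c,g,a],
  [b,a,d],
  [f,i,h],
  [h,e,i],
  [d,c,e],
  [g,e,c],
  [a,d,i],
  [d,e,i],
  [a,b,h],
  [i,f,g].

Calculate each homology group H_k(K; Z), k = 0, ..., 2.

K has 9 vertices, 27 edges, 18 triangles.
rank ∂_0 = 0, rank ∂_1 = 8 ⇒ b_0 = 9 − 0 − 8 = 1; all invariant factors of ∂_1 are 1 so no torsion. So H_0 = Z.
rank ∂_1 = 8, rank ∂_2 = 17 ⇒ b_1 = 27 − 8 − 17 = 2; all invariant factors of ∂_2 are 1 so no torsion. So H_1 = Z^2.
rank ∂_2 = 17, rank ∂_3 = 0 ⇒ b_2 = 18 − 17 − 0 = 1. So H_2 = Z.

H_0 ≅ Z,  H_1 ≅ Z^2,  H_2 ≅ Z.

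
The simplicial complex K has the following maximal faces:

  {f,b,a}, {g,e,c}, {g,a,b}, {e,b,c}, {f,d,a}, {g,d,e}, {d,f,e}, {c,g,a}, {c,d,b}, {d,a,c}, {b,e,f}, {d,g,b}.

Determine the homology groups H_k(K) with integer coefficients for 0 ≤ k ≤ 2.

H_0 ≅ Z,  H_1 ≅ Z/2,  H_2 = 0.

Order the vertices as a < b < c < d < e < f < g. Listing each simplex with vertices in this order, K has dimension 2 with simplices:

  0-simplices (7): a, b, c, d, e, f, g
  1-simplices (18): ab, ac, ad, af, ag, bc, bd, be, bf, bg, cd, ce, cg, de, df, dg, ef, eg
  2-simplices (12): abf, abg, acd, acg, adf, bcd, bce, bdg, bef, ceg, def, deg

so the chain groups are C_0 ≅ Z^7, C_1 ≅ Z^18, C_2 ≅ Z^12.

Boundary ∂_1: C_1 → C_0 maps an edge to its endpoints' difference, ∂[p,q] = q − p. For instance
  ∂de = e − d.
This gives a 7×18 integer matrix of rank 6; reducing to Smith normal form yields diagonal entries (1,1,1,1,1,1).

The boundary map ∂_2: C_2 → C_1 sends each 2-simplex [p,q,r] to [q,r] − [p,r] + [p,q]. For instance
  ∂abf = bf − af + ab,
  ∂deg = eg − dg + de.
The 18×12 boundary matrix has rank 12 and Smith normal form diag(1,1,1,1,1,1,1,1,1,1,1,2).

From H_k ≅ ker(∂_k) / im(∂_{k+1}) we obtain:

  H_0: rank C_0 − rank ∂_1 = 7 − 6 = 1, and the invariant factors of ∂_1 are all 1, so H_0 ≅ Z.
  H_1: rank ker ∂_1 − rank ∂_2 = (18 − 6) − 12 = 0, and ∂_2 has invariant factor 2 > 1, so H_1 ≅ Z/2.
  H_2: rank ker ∂_2 − rank ∂_3 = (12 − 12) − 0 = 0, and there is no ∂_3, so H_2 ≅ 0.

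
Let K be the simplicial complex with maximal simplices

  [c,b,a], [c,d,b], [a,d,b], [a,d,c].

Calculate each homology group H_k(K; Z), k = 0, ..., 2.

Order the vertices as a < b < c < d. Listing each simplex with vertices in this order, K has dimension 2 with simplices:

  0-simplices (4): a, b, c, d
  1-simplices (6): ab, ac, ad, bc, bd, cd
  2-simplices (4): abc, abd, acd, bcd

so the chain groups are C_0 ≅ Z^4, C_1 ≅ Z^6, C_2 ≅ Z^4.

The boundary map ∂_1: C_1 → C_0 is given by ∂[p,q] = [q] − [p].
As a 4×6 matrix over Z this has rank 3, with invariant factors (1,1,1).

Boundary ∂_2: C_2 → C_1 acts by ∂[p,q,r] = [q,r] − [p,r] + [p,q]. For instance
  ∂bcd = cd − bd + bc,
  ∂abd = bd − ad + ab.
This gives a 6×4 integer matrix of rank 3; reducing to Smith normal form yields diagonal entries (1,1,1).

Reading off H_k = ker ∂_k / im ∂_{k+1}:

  H_0: rank C_0 − rank ∂_1 = 4 − 3 = 1, and the invariant factors of ∂_1 are all 1, so H_0 = Z.
  H_1: rank ker ∂_1 − rank ∂_2 = (6 − 3) − 3 = 0, and the invariant factors of ∂_2 are all 1, so H_1 = 0.
  H_2: rank ker ∂_2 − rank ∂_3 = (4 − 3) − 0 = 1, and there is no ∂_3, so H_2 = Z.

H_0 ≅ Z,  H_1 = 0,  H_2 ≅ Z.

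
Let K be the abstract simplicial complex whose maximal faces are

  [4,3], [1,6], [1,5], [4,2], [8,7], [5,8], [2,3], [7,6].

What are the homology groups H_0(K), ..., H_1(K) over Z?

K has 8 vertices, 8 edges.
rank ∂_0 = 0, rank ∂_1 = 6 ⇒ b_0 = 8 − 0 − 6 = 2; all invariant factors of ∂_1 are 1 so no torsion. So H_0 = Z^2.
rank ∂_1 = 6, rank ∂_2 = 0 ⇒ b_1 = 8 − 6 − 0 = 2. So H_1 = Z^2.

H_0 = Z^2,  H_1 = Z^2.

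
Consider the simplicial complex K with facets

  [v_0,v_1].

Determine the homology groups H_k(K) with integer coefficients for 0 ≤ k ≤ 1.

H_0 = Z,  H_1 = 0.

K has 2 vertices, 1 edge.
rank ∂_0 = 0, rank ∂_1 = 1 ⇒ b_0 = 2 − 0 − 1 = 1; all invariant factors of ∂_1 are 1 so no torsion. So H_0 = Z.
rank ∂_1 = 1, rank ∂_2 = 0 ⇒ b_1 = 1 − 1 − 0 = 0. So H_1 = 0.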